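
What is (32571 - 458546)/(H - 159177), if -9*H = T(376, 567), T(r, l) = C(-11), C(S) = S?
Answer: 3833775/1432582 ≈ 2.6761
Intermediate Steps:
T(r, l) = -11
H = 11/9 (H = -⅑*(-11) = 11/9 ≈ 1.2222)
(32571 - 458546)/(H - 159177) = (32571 - 458546)/(11/9 - 159177) = -425975/(-1432582/9) = -425975*(-9/1432582) = 3833775/1432582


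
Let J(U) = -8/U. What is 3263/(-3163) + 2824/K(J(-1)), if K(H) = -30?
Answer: -4515101/47445 ≈ -95.165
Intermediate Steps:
3263/(-3163) + 2824/K(J(-1)) = 3263/(-3163) + 2824/(-30) = 3263*(-1/3163) + 2824*(-1/30) = -3263/3163 - 1412/15 = -4515101/47445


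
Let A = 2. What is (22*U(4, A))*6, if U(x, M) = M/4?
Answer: 66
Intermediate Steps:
U(x, M) = M/4 (U(x, M) = M*(¼) = M/4)
(22*U(4, A))*6 = (22*((¼)*2))*6 = (22*(½))*6 = 11*6 = 66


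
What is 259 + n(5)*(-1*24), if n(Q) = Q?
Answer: 139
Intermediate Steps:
259 + n(5)*(-1*24) = 259 + 5*(-1*24) = 259 + 5*(-24) = 259 - 120 = 139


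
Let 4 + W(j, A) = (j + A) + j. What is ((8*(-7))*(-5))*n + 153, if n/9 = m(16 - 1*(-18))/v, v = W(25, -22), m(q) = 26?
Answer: 2883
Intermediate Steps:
W(j, A) = -4 + A + 2*j (W(j, A) = -4 + ((j + A) + j) = -4 + ((A + j) + j) = -4 + (A + 2*j) = -4 + A + 2*j)
v = 24 (v = -4 - 22 + 2*25 = -4 - 22 + 50 = 24)
n = 39/4 (n = 9*(26/24) = 9*(26*(1/24)) = 9*(13/12) = 39/4 ≈ 9.7500)
((8*(-7))*(-5))*n + 153 = ((8*(-7))*(-5))*(39/4) + 153 = -56*(-5)*(39/4) + 153 = 280*(39/4) + 153 = 2730 + 153 = 2883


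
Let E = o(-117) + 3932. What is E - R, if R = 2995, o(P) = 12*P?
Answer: -467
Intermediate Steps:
E = 2528 (E = 12*(-117) + 3932 = -1404 + 3932 = 2528)
E - R = 2528 - 1*2995 = 2528 - 2995 = -467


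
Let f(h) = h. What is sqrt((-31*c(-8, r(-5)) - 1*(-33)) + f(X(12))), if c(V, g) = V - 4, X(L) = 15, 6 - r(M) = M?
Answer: 2*sqrt(105) ≈ 20.494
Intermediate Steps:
r(M) = 6 - M
c(V, g) = -4 + V
sqrt((-31*c(-8, r(-5)) - 1*(-33)) + f(X(12))) = sqrt((-31*(-4 - 8) - 1*(-33)) + 15) = sqrt((-31*(-12) + 33) + 15) = sqrt((372 + 33) + 15) = sqrt(405 + 15) = sqrt(420) = 2*sqrt(105)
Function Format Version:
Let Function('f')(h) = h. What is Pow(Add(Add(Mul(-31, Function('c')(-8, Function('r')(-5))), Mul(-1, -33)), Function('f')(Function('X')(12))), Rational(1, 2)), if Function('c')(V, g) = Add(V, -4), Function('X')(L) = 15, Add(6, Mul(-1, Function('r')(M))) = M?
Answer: Mul(2, Pow(105, Rational(1, 2))) ≈ 20.494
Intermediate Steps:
Function('r')(M) = Add(6, Mul(-1, M))
Function('c')(V, g) = Add(-4, V)
Pow(Add(Add(Mul(-31, Function('c')(-8, Function('r')(-5))), Mul(-1, -33)), Function('f')(Function('X')(12))), Rational(1, 2)) = Pow(Add(Add(Mul(-31, Add(-4, -8)), Mul(-1, -33)), 15), Rational(1, 2)) = Pow(Add(Add(Mul(-31, -12), 33), 15), Rational(1, 2)) = Pow(Add(Add(372, 33), 15), Rational(1, 2)) = Pow(Add(405, 15), Rational(1, 2)) = Pow(420, Rational(1, 2)) = Mul(2, Pow(105, Rational(1, 2)))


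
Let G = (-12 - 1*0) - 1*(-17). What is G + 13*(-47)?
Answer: -606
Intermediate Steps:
G = 5 (G = (-12 + 0) + 17 = -12 + 17 = 5)
G + 13*(-47) = 5 + 13*(-47) = 5 - 611 = -606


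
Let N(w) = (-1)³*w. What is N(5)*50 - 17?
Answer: -267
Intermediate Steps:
N(w) = -w
N(5)*50 - 17 = -1*5*50 - 17 = -5*50 - 17 = -250 - 17 = -267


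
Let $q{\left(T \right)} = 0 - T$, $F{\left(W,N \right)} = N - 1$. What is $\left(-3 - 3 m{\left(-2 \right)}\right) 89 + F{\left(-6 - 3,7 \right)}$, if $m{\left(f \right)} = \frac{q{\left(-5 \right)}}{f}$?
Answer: $\frac{813}{2} \approx 406.5$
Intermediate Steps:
$F{\left(W,N \right)} = -1 + N$
$q{\left(T \right)} = - T$
$m{\left(f \right)} = \frac{5}{f}$ ($m{\left(f \right)} = \frac{\left(-1\right) \left(-5\right)}{f} = \frac{5}{f}$)
$\left(-3 - 3 m{\left(-2 \right)}\right) 89 + F{\left(-6 - 3,7 \right)} = \left(-3 - 3 \frac{5}{-2}\right) 89 + \left(-1 + 7\right) = \left(-3 - 3 \cdot 5 \left(- \frac{1}{2}\right)\right) 89 + 6 = \left(-3 - - \frac{15}{2}\right) 89 + 6 = \left(-3 + \frac{15}{2}\right) 89 + 6 = \frac{9}{2} \cdot 89 + 6 = \frac{801}{2} + 6 = \frac{813}{2}$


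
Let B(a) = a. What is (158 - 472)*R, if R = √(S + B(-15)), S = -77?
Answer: -628*I*√23 ≈ -3011.8*I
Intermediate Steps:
R = 2*I*√23 (R = √(-77 - 15) = √(-92) = 2*I*√23 ≈ 9.5917*I)
(158 - 472)*R = (158 - 472)*(2*I*√23) = -628*I*√23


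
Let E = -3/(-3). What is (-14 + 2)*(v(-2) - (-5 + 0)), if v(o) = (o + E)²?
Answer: -72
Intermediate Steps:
E = 1 (E = -3*(-⅓) = 1)
v(o) = (1 + o)² (v(o) = (o + 1)² = (1 + o)²)
(-14 + 2)*(v(-2) - (-5 + 0)) = (-14 + 2)*((1 - 2)² - (-5 + 0)) = -12*((-1)² - 1*(-5)) = -12*(1 + 5) = -12*6 = -72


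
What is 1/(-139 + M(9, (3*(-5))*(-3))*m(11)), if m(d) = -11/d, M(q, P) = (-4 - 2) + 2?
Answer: -1/135 ≈ -0.0074074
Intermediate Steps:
M(q, P) = -4 (M(q, P) = -6 + 2 = -4)
1/(-139 + M(9, (3*(-5))*(-3))*m(11)) = 1/(-139 - (-44)/11) = 1/(-139 - 4*(-1)) = 1/(-139 + 4) = 1/(-135) = -1/135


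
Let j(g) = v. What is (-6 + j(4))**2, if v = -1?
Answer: 49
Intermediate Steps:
j(g) = -1
(-6 + j(4))**2 = (-6 - 1)**2 = (-7)**2 = 49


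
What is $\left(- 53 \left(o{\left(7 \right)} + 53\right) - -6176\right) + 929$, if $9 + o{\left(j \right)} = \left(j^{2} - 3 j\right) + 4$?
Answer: $3077$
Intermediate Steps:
$o{\left(j \right)} = -5 + j^{2} - 3 j$ ($o{\left(j \right)} = -9 + \left(\left(j^{2} - 3 j\right) + 4\right) = -9 + \left(4 + j^{2} - 3 j\right) = -5 + j^{2} - 3 j$)
$\left(- 53 \left(o{\left(7 \right)} + 53\right) - -6176\right) + 929 = \left(- 53 \left(\left(-5 + 7^{2} - 21\right) + 53\right) - -6176\right) + 929 = \left(- 53 \left(\left(-5 + 49 - 21\right) + 53\right) + 6176\right) + 929 = \left(- 53 \left(23 + 53\right) + 6176\right) + 929 = \left(\left(-53\right) 76 + 6176\right) + 929 = \left(-4028 + 6176\right) + 929 = 2148 + 929 = 3077$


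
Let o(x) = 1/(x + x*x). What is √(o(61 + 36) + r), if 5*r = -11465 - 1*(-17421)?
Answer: √54919208770/6790 ≈ 34.514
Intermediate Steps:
o(x) = 1/(x + x²)
r = 5956/5 (r = (-11465 - 1*(-17421))/5 = (-11465 + 17421)/5 = (⅕)*5956 = 5956/5 ≈ 1191.2)
√(o(61 + 36) + r) = √(1/((61 + 36)*(1 + (61 + 36))) + 5956/5) = √(1/(97*(1 + 97)) + 5956/5) = √((1/97)/98 + 5956/5) = √((1/97)*(1/98) + 5956/5) = √(1/9506 + 5956/5) = √(56617741/47530) = √54919208770/6790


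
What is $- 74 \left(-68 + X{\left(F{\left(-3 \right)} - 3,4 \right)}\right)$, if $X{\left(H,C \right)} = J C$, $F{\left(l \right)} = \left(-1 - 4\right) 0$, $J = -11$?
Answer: $8288$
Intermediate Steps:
$F{\left(l \right)} = 0$ ($F{\left(l \right)} = \left(-5\right) 0 = 0$)
$X{\left(H,C \right)} = - 11 C$
$- 74 \left(-68 + X{\left(F{\left(-3 \right)} - 3,4 \right)}\right) = - 74 \left(-68 - 44\right) = \left(-74\right) \left(-112\right) = 8288$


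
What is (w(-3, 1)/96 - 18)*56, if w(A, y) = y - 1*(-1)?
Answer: -6041/6 ≈ -1006.8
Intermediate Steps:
w(A, y) = 1 + y (w(A, y) = y + 1 = 1 + y)
(w(-3, 1)/96 - 18)*56 = ((1 + 1)/96 - 18)*56 = (2*(1/96) - 18)*56 = (1/48 - 18)*56 = -863/48*56 = -6041/6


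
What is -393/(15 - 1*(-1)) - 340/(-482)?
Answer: -91993/3856 ≈ -23.857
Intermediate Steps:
-393/(15 - 1*(-1)) - 340/(-482) = -393/(15 + 1) - 340*(-1/482) = -393/16 + 170/241 = -91993/3856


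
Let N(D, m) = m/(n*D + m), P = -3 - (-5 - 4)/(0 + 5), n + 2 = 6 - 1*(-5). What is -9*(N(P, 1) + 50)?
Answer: -22005/49 ≈ -449.08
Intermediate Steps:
n = 9 (n = -2 + (6 - 1*(-5)) = -2 + (6 + 5) = -2 + 11 = 9)
P = -6/5 (P = -3 - (-9)/5 = -3 - 1*(-9/5) = -3 + 9/5 = -6/5 ≈ -1.2000)
N(D, m) = m/(m + 9*D) (N(D, m) = m/(9*D + m) = m/(m + 9*D))
-9*(N(P, 1) + 50) = -9*(1/(1 + 9*(-6/5)) + 50) = -9*(1/(1 - 54/5) + 50) = -9*(1/(-49/5) + 50) = -9*(1*(-5/49) + 50) = -9*(-5/49 + 50) = -9*2445/49 = -22005/49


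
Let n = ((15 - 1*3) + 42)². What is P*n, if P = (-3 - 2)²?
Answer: 72900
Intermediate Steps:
P = 25 (P = (-5)² = 25)
n = 2916 (n = ((15 - 3) + 42)² = (12 + 42)² = 54² = 2916)
P*n = 25*2916 = 72900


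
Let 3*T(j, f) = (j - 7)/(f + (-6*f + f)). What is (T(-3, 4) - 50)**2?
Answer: 1428025/576 ≈ 2479.2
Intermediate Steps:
T(j, f) = -(-7 + j)/(12*f) (T(j, f) = ((j - 7)/(f + (-6*f + f)))/3 = ((-7 + j)/(f - 5*f))/3 = ((-7 + j)/((-4*f)))/3 = ((-7 + j)*(-1/(4*f)))/3 = (-(-7 + j)/(4*f))/3 = -(-7 + j)/(12*f))
(T(-3, 4) - 50)**2 = ((1/12)*(7 - 1*(-3))/4 - 50)**2 = ((1/12)*(1/4)*(7 + 3) - 50)**2 = ((1/12)*(1/4)*10 - 50)**2 = (5/24 - 50)**2 = (-1195/24)**2 = 1428025/576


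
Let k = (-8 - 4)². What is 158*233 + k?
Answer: 36958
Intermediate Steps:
k = 144 (k = (-12)² = 144)
158*233 + k = 158*233 + 144 = 36814 + 144 = 36958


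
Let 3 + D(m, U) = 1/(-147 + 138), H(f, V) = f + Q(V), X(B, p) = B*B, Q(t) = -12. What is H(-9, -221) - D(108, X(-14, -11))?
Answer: -161/9 ≈ -17.889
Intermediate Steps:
X(B, p) = B²
H(f, V) = -12 + f (H(f, V) = f - 12 = -12 + f)
D(m, U) = -28/9 (D(m, U) = -3 + 1/(-147 + 138) = -3 + 1/(-9) = -3 - ⅑ = -28/9)
H(-9, -221) - D(108, X(-14, -11)) = (-12 - 9) - 1*(-28/9) = -21 + 28/9 = -161/9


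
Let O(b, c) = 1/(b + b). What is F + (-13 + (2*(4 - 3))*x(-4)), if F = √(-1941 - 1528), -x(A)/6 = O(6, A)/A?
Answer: -51/4 + I*√3469 ≈ -12.75 + 58.898*I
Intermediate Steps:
O(b, c) = 1/(2*b)
x(A) = -1/(2*A) (x(A) = -6*(½)/6/A = -6*(½)*(⅙)/A = -1/(2*A))
F = I*√3469 (F = √(-3469) = I*√3469 ≈ 58.898*I)
F + (-13 + (2*(4 - 3))*x(-4)) = I*√3469 + (-13 + (2*(4 - 3))*(-½/(-4))) = I*√3469 + (-13 + (2*1)*(-½*(-¼))) = I*√3469 + (-13 + 2*(⅛)) = I*√3469 + (-13 + ¼) = I*√3469 - 51/4 = -51/4 + I*√3469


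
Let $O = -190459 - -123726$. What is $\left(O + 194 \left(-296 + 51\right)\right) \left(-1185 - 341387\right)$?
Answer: $39143304436$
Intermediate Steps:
$O = -66733$ ($O = -190459 + 123726 = -66733$)
$\left(O + 194 \left(-296 + 51\right)\right) \left(-1185 - 341387\right) = \left(-66733 + 194 \left(-296 + 51\right)\right) \left(-1185 - 341387\right) = \left(-66733 + 194 \left(-245\right)\right) \left(-342572\right) = \left(-66733 - 47530\right) \left(-342572\right) = \left(-114263\right) \left(-342572\right) = 39143304436$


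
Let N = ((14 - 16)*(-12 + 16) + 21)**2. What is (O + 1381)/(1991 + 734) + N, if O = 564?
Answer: 92494/545 ≈ 169.71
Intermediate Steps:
N = 169 (N = (-2*4 + 21)**2 = (-8 + 21)**2 = 13**2 = 169)
(O + 1381)/(1991 + 734) + N = (564 + 1381)/(1991 + 734) + 169 = 1945/2725 + 169 = 1945*(1/2725) + 169 = 389/545 + 169 = 92494/545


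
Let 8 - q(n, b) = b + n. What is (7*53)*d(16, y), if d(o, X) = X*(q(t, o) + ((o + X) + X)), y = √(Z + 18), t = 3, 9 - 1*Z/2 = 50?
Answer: -47488 + 14840*I ≈ -47488.0 + 14840.0*I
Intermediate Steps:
Z = -82 (Z = 18 - 2*50 = 18 - 100 = -82)
q(n, b) = 8 - b - n (q(n, b) = 8 - (b + n) = 8 + (-b - n) = 8 - b - n)
y = 8*I (y = √(-82 + 18) = √(-64) = 8*I ≈ 8.0*I)
d(o, X) = X*(5 + 2*X) (d(o, X) = X*((8 - o - 1*3) + ((o + X) + X)) = X*((8 - o - 3) + ((X + o) + X)) = X*((5 - o) + (o + 2*X)) = X*(5 + 2*X))
(7*53)*d(16, y) = (7*53)*((8*I)*(5 + 2*(8*I))) = 371*((8*I)*(5 + 16*I)) = 371*(8*I*(5 + 16*I)) = 2968*I*(5 + 16*I)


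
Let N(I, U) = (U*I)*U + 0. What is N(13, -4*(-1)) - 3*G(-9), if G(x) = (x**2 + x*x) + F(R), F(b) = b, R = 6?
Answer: -296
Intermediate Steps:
N(I, U) = I*U**2 (N(I, U) = (I*U)*U + 0 = I*U**2 + 0 = I*U**2)
G(x) = 6 + 2*x**2 (G(x) = (x**2 + x*x) + 6 = (x**2 + x**2) + 6 = 2*x**2 + 6 = 6 + 2*x**2)
N(13, -4*(-1)) - 3*G(-9) = 13*(-4*(-1))**2 - 3*(6 + 2*(-9)**2) = 13*4**2 - 3*(6 + 2*81) = 13*16 - 3*(6 + 162) = 208 - 3*168 = 208 - 504 = -296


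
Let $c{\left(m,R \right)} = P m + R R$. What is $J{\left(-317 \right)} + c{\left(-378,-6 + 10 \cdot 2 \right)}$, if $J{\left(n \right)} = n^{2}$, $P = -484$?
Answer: $283637$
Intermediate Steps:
$c{\left(m,R \right)} = R^{2} - 484 m$ ($c{\left(m,R \right)} = - 484 m + R R = - 484 m + R^{2} = R^{2} - 484 m$)
$J{\left(-317 \right)} + c{\left(-378,-6 + 10 \cdot 2 \right)} = \left(-317\right)^{2} + \left(\left(-6 + 10 \cdot 2\right)^{2} - -182952\right) = 100489 + \left(\left(-6 + 20\right)^{2} + 182952\right) = 100489 + \left(14^{2} + 182952\right) = 100489 + \left(196 + 182952\right) = 100489 + 183148 = 283637$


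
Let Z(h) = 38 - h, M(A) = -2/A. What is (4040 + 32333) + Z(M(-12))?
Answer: 218465/6 ≈ 36411.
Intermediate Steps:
(4040 + 32333) + Z(M(-12)) = (4040 + 32333) + (38 - (-2)/(-12)) = 36373 + (38 - (-2)*(-1)/12) = 36373 + (38 - 1*⅙) = 36373 + (38 - ⅙) = 36373 + 227/6 = 218465/6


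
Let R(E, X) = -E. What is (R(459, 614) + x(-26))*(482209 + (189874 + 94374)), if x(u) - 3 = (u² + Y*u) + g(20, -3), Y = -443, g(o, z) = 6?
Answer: 9001271008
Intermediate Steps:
x(u) = 9 + u² - 443*u (x(u) = 3 + ((u² - 443*u) + 6) = 3 + (6 + u² - 443*u) = 9 + u² - 443*u)
(R(459, 614) + x(-26))*(482209 + (189874 + 94374)) = (-1*459 + (9 + (-26)² - 443*(-26)))*(482209 + (189874 + 94374)) = (-459 + (9 + 676 + 11518))*(482209 + 284248) = (-459 + 12203)*766457 = 11744*766457 = 9001271008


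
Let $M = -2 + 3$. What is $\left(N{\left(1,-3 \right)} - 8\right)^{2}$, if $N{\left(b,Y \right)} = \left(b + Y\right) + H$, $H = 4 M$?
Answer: $36$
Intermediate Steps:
$M = 1$
$H = 4$ ($H = 4 \cdot 1 = 4$)
$N{\left(b,Y \right)} = 4 + Y + b$ ($N{\left(b,Y \right)} = \left(b + Y\right) + 4 = \left(Y + b\right) + 4 = 4 + Y + b$)
$\left(N{\left(1,-3 \right)} - 8\right)^{2} = \left(\left(4 - 3 + 1\right) - 8\right)^{2} = \left(2 - 8\right)^{2} = \left(-6\right)^{2} = 36$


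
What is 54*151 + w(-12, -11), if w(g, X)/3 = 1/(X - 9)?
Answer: 163077/20 ≈ 8153.9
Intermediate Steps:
w(g, X) = 3/(-9 + X) (w(g, X) = 3/(X - 9) = 3/(-9 + X))
54*151 + w(-12, -11) = 54*151 + 3/(-9 - 11) = 8154 + 3/(-20) = 8154 + 3*(-1/20) = 8154 - 3/20 = 163077/20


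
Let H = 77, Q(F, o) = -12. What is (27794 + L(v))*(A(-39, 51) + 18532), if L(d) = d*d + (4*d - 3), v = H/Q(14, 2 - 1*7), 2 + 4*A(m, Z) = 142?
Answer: 8260534631/16 ≈ 5.1628e+8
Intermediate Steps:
A(m, Z) = 35 (A(m, Z) = -½ + (¼)*142 = -½ + 71/2 = 35)
v = -77/12 (v = 77/(-12) = 77*(-1/12) = -77/12 ≈ -6.4167)
L(d) = -3 + d² + 4*d (L(d) = d² + (-3 + 4*d) = -3 + d² + 4*d)
(27794 + L(v))*(A(-39, 51) + 18532) = (27794 + (-3 + (-77/12)² + 4*(-77/12)))*(35 + 18532) = (27794 + (-3 + 5929/144 - 77/3))*18567 = (27794 + 1801/144)*18567 = (4004137/144)*18567 = 8260534631/16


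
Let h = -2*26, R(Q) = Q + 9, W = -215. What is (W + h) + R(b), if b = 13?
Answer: -245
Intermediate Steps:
R(Q) = 9 + Q
h = -52
(W + h) + R(b) = (-215 - 52) + (9 + 13) = -267 + 22 = -245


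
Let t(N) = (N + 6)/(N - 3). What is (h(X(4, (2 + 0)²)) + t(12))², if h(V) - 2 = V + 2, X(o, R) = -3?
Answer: 9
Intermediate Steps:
t(N) = (6 + N)/(-3 + N)
h(V) = 4 + V (h(V) = 2 + (V + 2) = 2 + (2 + V) = 4 + V)
(h(X(4, (2 + 0)²)) + t(12))² = ((4 - 3) + (6 + 12)/(-3 + 12))² = (1 + 18/9)² = (1 + (⅑)*18)² = (1 + 2)² = 3² = 9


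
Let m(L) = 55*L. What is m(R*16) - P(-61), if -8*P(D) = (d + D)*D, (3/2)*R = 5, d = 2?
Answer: 81197/24 ≈ 3383.2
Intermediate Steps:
R = 10/3 (R = (⅔)*5 = 10/3 ≈ 3.3333)
P(D) = -D*(2 + D)/8 (P(D) = -(2 + D)*D/8 = -D*(2 + D)/8)
m(R*16) - P(-61) = 55*((10/3)*16) - (-1)*(-61)*(2 - 61)/8 = 55*(160/3) - (-1)*(-61)*(-59)/8 = 8800/3 - 1*(-3599/8) = 8800/3 + 3599/8 = 81197/24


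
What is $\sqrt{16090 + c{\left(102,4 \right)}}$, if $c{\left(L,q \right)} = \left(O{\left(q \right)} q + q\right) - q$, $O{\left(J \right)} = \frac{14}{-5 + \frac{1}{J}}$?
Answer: $\frac{\sqrt{5804234}}{19} \approx 126.8$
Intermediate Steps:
$c{\left(L,q \right)} = - \frac{14 q^{2}}{-1 + 5 q}$ ($c{\left(L,q \right)} = \left(- \frac{14 q}{-1 + 5 q} q + q\right) - q = \left(- \frac{14 q^{2}}{-1 + 5 q} + q\right) - q = \left(q - \frac{14 q^{2}}{-1 + 5 q}\right) - q = - \frac{14 q^{2}}{-1 + 5 q}$)
$\sqrt{16090 + c{\left(102,4 \right)}} = \sqrt{16090 - \frac{14 \cdot 4^{2}}{-1 + 5 \cdot 4}} = \sqrt{16090 - \frac{224}{-1 + 20}} = \sqrt{16090 - \frac{224}{19}} = \sqrt{\frac{305486}{19}} = \frac{\sqrt{5804234}}{19}$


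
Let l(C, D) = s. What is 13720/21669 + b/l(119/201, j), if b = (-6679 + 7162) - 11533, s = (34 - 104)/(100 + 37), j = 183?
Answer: 3280457605/151683 ≈ 21627.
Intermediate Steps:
s = -70/137 ≈ -0.51095
l(C, D) = -70/137
b = -11050 (b = 483 - 11533 = -11050)
13720/21669 + b/l(119/201, j) = 13720/21669 - 11050/(-70/137) = 13720*(1/21669) - 11050*(-137/70) = 13720/21669 + 151385/7 = 3280457605/151683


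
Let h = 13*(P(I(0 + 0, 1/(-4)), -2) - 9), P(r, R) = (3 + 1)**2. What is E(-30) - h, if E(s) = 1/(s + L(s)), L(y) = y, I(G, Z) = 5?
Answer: -5461/60 ≈ -91.017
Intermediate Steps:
P(r, R) = 16 (P(r, R) = 4**2 = 16)
E(s) = 1/(2*s) (E(s) = 1/(s + s) = 1/(2*s))
h = 91 (h = 13*(16 - 9) = 13*7 = 91)
E(-30) - h = (1/2)/(-30) - 1*91 = (1/2)*(-1/30) - 91 = -1/60 - 91 = -5461/60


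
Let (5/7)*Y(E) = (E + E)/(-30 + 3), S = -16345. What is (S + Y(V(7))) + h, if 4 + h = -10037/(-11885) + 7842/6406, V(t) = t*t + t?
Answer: -16807781242277/1027826685 ≈ -16353.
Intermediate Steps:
V(t) = t + t² (V(t) = t² + t = t + t²)
Y(E) = -14*E/135 (Y(E) = 7*((E + E)/(-30 + 3))/5 = 7*((2*E)/(-27))/5 = 7*((2*E)*(-1/27))/5 = 7*(-2*E/27)/5 = -14*E/135)
h = -73521024/38067655 (h = -4 + (-10037/(-11885) + 7842/6406) = -4 + (-10037*(-1/11885) + 7842*(1/6406)) = -4 + (10037/11885 + 3921/3203) = -4 + 78749596/38067655 = -73521024/38067655 ≈ -1.9313)
(S + Y(V(7))) + h = (-16345 - 98*(1 + 7)/135) - 73521024/38067655 = (-16345 - 98*8/135) - 73521024/38067655 = (-16345 - 14/135*56) - 73521024/38067655 = (-16345 - 784/135) - 73521024/38067655 = -2207359/135 - 73521024/38067655 = -16807781242277/1027826685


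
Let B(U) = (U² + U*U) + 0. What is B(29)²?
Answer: 2829124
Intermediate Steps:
B(U) = 2*U² (B(U) = (U² + U²) + 0 = 2*U² + 0 = 2*U²)
B(29)² = (2*29²)² = (2*841)² = 1682² = 2829124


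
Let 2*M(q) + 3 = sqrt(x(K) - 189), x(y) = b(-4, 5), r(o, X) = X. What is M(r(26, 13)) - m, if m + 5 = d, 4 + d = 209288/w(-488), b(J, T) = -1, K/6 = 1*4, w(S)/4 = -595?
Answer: 113569/1190 + I*sqrt(190)/2 ≈ 95.436 + 6.892*I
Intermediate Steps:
w(S) = -2380 (w(S) = 4*(-595) = -2380)
K = 24 (K = 6*(1*4) = 6*4 = 24)
x(y) = -1
d = -54702/595 (d = -4 + 209288/(-2380) = -4 + 209288*(-1/2380) = -4 - 52322/595 = -54702/595 ≈ -91.936)
m = -57677/595 (m = -5 - 54702/595 = -57677/595 ≈ -96.936)
M(q) = -3/2 + I*sqrt(190)/2 (M(q) = -3/2 + sqrt(-1 - 189)/2 = -3/2 + sqrt(-190)/2 = -3/2 + (I*sqrt(190))/2 = -3/2 + I*sqrt(190)/2)
M(r(26, 13)) - m = (-3/2 + I*sqrt(190)/2) - 1*(-57677/595) = (-3/2 + I*sqrt(190)/2) + 57677/595 = 113569/1190 + I*sqrt(190)/2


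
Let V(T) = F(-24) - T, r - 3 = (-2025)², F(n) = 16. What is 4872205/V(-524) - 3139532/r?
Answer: 332956748291/36905652 ≈ 9021.8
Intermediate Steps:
r = 4100628 (r = 3 + (-2025)² = 3 + 4100625 = 4100628)
V(T) = 16 - T
4872205/V(-524) - 3139532/r = 4872205/(16 - 1*(-524)) - 3139532/4100628 = 4872205/(16 + 524) - 3139532*1/4100628 = 4872205/540 - 784883/1025157 = 4872205*(1/540) - 784883/1025157 = 974441/108 - 784883/1025157 = 332956748291/36905652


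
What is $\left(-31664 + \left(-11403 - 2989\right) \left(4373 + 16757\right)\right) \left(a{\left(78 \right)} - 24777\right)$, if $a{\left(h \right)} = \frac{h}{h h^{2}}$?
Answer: $\frac{1273506856377128}{169} \approx 7.5355 \cdot 10^{12}$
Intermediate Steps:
$a{\left(h \right)} = \frac{1}{h^{2}}$ ($a{\left(h \right)} = \frac{h}{h^{3}} = \frac{1}{h^{2}}$)
$\left(-31664 + \left(-11403 - 2989\right) \left(4373 + 16757\right)\right) \left(a{\left(78 \right)} - 24777\right) = \left(-31664 + \left(-11403 - 2989\right) \left(4373 + 16757\right)\right) \left(\frac{1}{6084} - 24777\right) = \left(-31664 - 304102960\right) \left(\frac{1}{6084} - 24777\right) = \left(-31664 - 304102960\right) \left(- \frac{150743267}{6084}\right) = \left(-304134624\right) \left(- \frac{150743267}{6084}\right) = \frac{1273506856377128}{169}$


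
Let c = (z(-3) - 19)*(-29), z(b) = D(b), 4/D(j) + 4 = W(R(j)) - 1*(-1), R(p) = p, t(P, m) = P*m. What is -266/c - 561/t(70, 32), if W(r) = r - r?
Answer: -2779929/3962560 ≈ -0.70155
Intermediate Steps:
W(r) = 0
D(j) = -4/3 (D(j) = 4/(-4 + (0 - 1*(-1))) = 4/(-4 + (0 + 1)) = 4/(-4 + 1) = 4/(-3) = 4*(-1/3) = -4/3)
z(b) = -4/3
c = 1769/3 (c = (-4/3 - 19)*(-29) = -61/3*(-29) = 1769/3 ≈ 589.67)
-266/c - 561/t(70, 32) = -266/1769/3 - 561/(70*32) = -266*3/1769 - 561/2240 = -798/1769 - 561*1/2240 = -798/1769 - 561/2240 = -2779929/3962560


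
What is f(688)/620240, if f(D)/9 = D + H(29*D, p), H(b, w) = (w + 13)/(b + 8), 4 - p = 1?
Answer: 7724529/773749400 ≈ 0.0099832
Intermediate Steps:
p = 3 (p = 4 - 1*1 = 4 - 1 = 3)
H(b, w) = (13 + w)/(8 + b)
f(D) = 9*D + 144/(8 + 29*D) (f(D) = 9*(D + (13 + 3)/(8 + 29*D)) = 9*(D + 16/(8 + 29*D)) = 9*D + 144/(8 + 29*D))
f(688)/620240 = (9*(16 + 688*(8 + 29*688))/(8 + 29*688))/620240 = (9*(16 + 688*(8 + 19952))/(8 + 19952))*(1/620240) = (9*(16 + 688*19960)/19960)*(1/620240) = (9*(1/19960)*(16 + 13732480))*(1/620240) = (9*(1/19960)*13732496)*(1/620240) = (15449058/2495)*(1/620240) = 7724529/773749400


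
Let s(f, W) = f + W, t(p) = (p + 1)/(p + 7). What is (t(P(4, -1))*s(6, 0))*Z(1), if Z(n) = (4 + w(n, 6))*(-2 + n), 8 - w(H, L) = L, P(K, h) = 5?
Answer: -18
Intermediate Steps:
w(H, L) = 8 - L
Z(n) = -12 + 6*n (Z(n) = (4 + (8 - 1*6))*(-2 + n) = (4 + (8 - 6))*(-2 + n) = (4 + 2)*(-2 + n) = 6*(-2 + n) = -12 + 6*n)
t(p) = (1 + p)/(7 + p)
s(f, W) = W + f
(t(P(4, -1))*s(6, 0))*Z(1) = (((1 + 5)/(7 + 5))*(0 + 6))*(-12 + 6*1) = ((6/12)*6)*(-12 + 6) = (((1/12)*6)*6)*(-6) = ((½)*6)*(-6) = 3*(-6) = -18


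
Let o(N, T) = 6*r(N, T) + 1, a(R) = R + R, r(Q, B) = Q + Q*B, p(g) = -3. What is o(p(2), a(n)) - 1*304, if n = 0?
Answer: -321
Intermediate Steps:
r(Q, B) = Q + B*Q
a(R) = 2*R
o(N, T) = 1 + 6*N*(1 + T) (o(N, T) = 6*(N*(1 + T)) + 1 = 6*N*(1 + T) + 1 = 1 + 6*N*(1 + T))
o(p(2), a(n)) - 1*304 = (1 + 6*(-3)*(1 + 2*0)) - 1*304 = (1 + 6*(-3)*(1 + 0)) - 304 = (1 + 6*(-3)*1) - 304 = (1 - 18) - 304 = -17 - 304 = -321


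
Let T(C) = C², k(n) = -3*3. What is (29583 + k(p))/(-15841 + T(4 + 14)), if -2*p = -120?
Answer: -29574/15517 ≈ -1.9059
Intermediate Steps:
p = 60 (p = -½*(-120) = 60)
k(n) = -9
(29583 + k(p))/(-15841 + T(4 + 14)) = (29583 - 9)/(-15841 + (4 + 14)²) = 29574/(-15841 + 18²) = 29574/(-15841 + 324) = 29574/(-15517) = 29574*(-1/15517) = -29574/15517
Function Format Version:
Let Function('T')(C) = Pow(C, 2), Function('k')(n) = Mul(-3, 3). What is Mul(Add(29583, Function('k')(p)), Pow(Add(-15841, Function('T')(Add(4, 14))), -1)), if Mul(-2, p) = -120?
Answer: Rational(-29574, 15517) ≈ -1.9059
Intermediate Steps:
p = 60 (p = Mul(Rational(-1, 2), -120) = 60)
Function('k')(n) = -9
Mul(Add(29583, Function('k')(p)), Pow(Add(-15841, Function('T')(Add(4, 14))), -1)) = Mul(Add(29583, -9), Pow(Add(-15841, Pow(Add(4, 14), 2)), -1)) = Mul(29574, Pow(Add(-15841, Pow(18, 2)), -1)) = Mul(29574, Pow(Add(-15841, 324), -1)) = Mul(29574, Pow(-15517, -1)) = Mul(29574, Rational(-1, 15517)) = Rational(-29574, 15517)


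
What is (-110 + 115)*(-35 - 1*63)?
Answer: -490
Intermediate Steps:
(-110 + 115)*(-35 - 1*63) = 5*(-35 - 63) = 5*(-98) = -490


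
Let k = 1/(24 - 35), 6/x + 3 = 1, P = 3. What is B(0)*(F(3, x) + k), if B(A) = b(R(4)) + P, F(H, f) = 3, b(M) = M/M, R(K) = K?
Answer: 128/11 ≈ 11.636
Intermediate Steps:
b(M) = 1
x = -3 (x = 6/(-3 + 1) = 6/(-2) = 6*(-½) = -3)
k = -1/11 (k = 1/(-11) = -1/11 ≈ -0.090909)
B(A) = 4 (B(A) = 1 + 3 = 4)
B(0)*(F(3, x) + k) = 4*(3 - 1/11) = 4*(32/11) = 128/11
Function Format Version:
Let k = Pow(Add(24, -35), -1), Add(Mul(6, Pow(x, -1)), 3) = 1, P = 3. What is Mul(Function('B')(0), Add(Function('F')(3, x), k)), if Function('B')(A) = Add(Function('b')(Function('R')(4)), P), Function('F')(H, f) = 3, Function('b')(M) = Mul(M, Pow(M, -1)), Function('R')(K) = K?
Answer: Rational(128, 11) ≈ 11.636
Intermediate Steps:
Function('b')(M) = 1
x = -3 (x = Mul(6, Pow(Add(-3, 1), -1)) = Mul(6, Pow(-2, -1)) = Mul(6, Rational(-1, 2)) = -3)
k = Rational(-1, 11) (k = Pow(-11, -1) = Rational(-1, 11) ≈ -0.090909)
Function('B')(A) = 4 (Function('B')(A) = Add(1, 3) = 4)
Mul(Function('B')(0), Add(Function('F')(3, x), k)) = Mul(4, Add(3, Rational(-1, 11))) = Mul(4, Rational(32, 11)) = Rational(128, 11)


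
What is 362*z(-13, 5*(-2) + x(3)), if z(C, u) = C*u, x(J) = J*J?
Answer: 4706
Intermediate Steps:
x(J) = J²
362*z(-13, 5*(-2) + x(3)) = 362*(-13*(5*(-2) + 3²)) = 362*(-13*(-10 + 9)) = 362*(-13*(-1)) = 362*13 = 4706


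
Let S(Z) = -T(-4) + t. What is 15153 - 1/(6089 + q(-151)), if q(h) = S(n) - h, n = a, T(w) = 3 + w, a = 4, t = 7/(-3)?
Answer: 283603545/18716 ≈ 15153.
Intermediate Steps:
t = -7/3 (t = 7*(-⅓) = -7/3 ≈ -2.3333)
n = 4
S(Z) = -4/3 (S(Z) = -(3 - 4) - 7/3 = -1*(-1) - 7/3 = 1 - 7/3 = -4/3)
q(h) = -4/3 - h
15153 - 1/(6089 + q(-151)) = 15153 - 1/(6089 + (-4/3 - 1*(-151))) = 15153 - 1/(6089 + (-4/3 + 151)) = 15153 - 1/(6089 + 449/3) = 15153 - 1/18716/3 = 15153 - 1*3/18716 = 15153 - 3/18716 = 283603545/18716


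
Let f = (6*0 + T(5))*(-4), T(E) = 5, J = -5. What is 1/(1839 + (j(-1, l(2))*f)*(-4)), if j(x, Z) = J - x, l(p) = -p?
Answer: 1/1519 ≈ 0.00065833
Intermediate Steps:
f = -20 (f = (6*0 + 5)*(-4) = (0 + 5)*(-4) = 5*(-4) = -20)
j(x, Z) = -5 - x
1/(1839 + (j(-1, l(2))*f)*(-4)) = 1/(1839 + ((-5 - 1*(-1))*(-20))*(-4)) = 1/(1839 + ((-5 + 1)*(-20))*(-4)) = 1/(1839 - 4*(-20)*(-4)) = 1/(1839 + 80*(-4)) = 1/(1839 - 320) = 1/1519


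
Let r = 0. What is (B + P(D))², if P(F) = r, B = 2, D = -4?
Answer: 4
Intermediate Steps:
P(F) = 0
(B + P(D))² = (2 + 0)² = 2² = 4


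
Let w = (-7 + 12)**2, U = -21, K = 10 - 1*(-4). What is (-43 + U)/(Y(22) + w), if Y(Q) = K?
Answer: -64/39 ≈ -1.6410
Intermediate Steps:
K = 14 (K = 10 + 4 = 14)
Y(Q) = 14
w = 25 (w = 5**2 = 25)
(-43 + U)/(Y(22) + w) = (-43 - 21)/(14 + 25) = -64/39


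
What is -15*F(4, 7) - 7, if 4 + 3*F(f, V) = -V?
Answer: 48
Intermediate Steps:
F(f, V) = -4/3 - V/3 (F(f, V) = -4/3 + (-V)/3 = -4/3 - V/3)
-15*F(4, 7) - 7 = -15*(-4/3 - 1/3*7) - 7 = -15*(-4/3 - 7/3) - 7 = -15*(-11/3) - 7 = 55 - 7 = 48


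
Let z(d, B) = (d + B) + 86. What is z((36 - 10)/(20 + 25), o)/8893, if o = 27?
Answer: 5111/400185 ≈ 0.012772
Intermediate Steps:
z(d, B) = 86 + B + d (z(d, B) = (B + d) + 86 = 86 + B + d)
z((36 - 10)/(20 + 25), o)/8893 = (86 + 27 + (36 - 10)/(20 + 25))/8893 = (86 + 27 + 26/45)*(1/8893) = (5111/45)*(1/8893) = 5111/400185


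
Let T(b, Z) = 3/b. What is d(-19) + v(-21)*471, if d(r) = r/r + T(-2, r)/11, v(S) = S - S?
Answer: 19/22 ≈ 0.86364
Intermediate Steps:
v(S) = 0
d(r) = 19/22 (d(r) = r/r + (3/(-2))/11 = 1 + (3*(-½))*(1/11) = 1 - 3/2*1/11 = 1 - 3/22 = 19/22)
d(-19) + v(-21)*471 = 19/22 + 0*471 = 19/22 + 0 = 19/22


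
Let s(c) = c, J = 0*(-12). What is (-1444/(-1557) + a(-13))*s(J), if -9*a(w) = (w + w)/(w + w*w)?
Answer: 0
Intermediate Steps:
J = 0
a(w) = -2*w/(9*(w + w²)) (a(w) = -(w + w)/(9*(w + w*w)) = -2*w/(9*(w + w²)))
(-1444/(-1557) + a(-13))*s(J) = (-1444/(-1557) - 2/(9 + 9*(-13)))*0 = (-1444*(-1/1557) - 2/(9 - 117))*0 = (1444/1557 - 2/(-108))*0 = (1444/1557 - 2*(-1/108))*0 = (1444/1557 + 1/54)*0 = (8837/9342)*0 = 0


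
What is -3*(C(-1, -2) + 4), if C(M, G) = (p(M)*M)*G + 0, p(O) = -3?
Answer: 6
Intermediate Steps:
C(M, G) = -3*G*M (C(M, G) = (-3*M)*G + 0 = -3*G*M + 0 = -3*G*M)
-3*(C(-1, -2) + 4) = -3*(-3*(-2)*(-1) + 4) = -3*(-6 + 4) = -3*(-2) = 6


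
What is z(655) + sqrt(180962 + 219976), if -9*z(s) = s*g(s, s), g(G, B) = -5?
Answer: 3275/9 + sqrt(400938) ≈ 997.09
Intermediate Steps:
z(s) = 5*s/9 (z(s) = -s*(-5)/9 = -(-5)*s/9 = 5*s/9)
z(655) + sqrt(180962 + 219976) = (5/9)*655 + sqrt(180962 + 219976) = 3275/9 + sqrt(400938)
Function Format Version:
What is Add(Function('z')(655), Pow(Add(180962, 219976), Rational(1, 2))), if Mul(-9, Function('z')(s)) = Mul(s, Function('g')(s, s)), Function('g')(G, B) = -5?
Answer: Add(Rational(3275, 9), Pow(400938, Rational(1, 2))) ≈ 997.09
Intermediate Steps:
Function('z')(s) = Mul(Rational(5, 9), s) (Function('z')(s) = Mul(Rational(-1, 9), Mul(s, -5)) = Mul(Rational(-1, 9), Mul(-5, s)) = Mul(Rational(5, 9), s))
Add(Function('z')(655), Pow(Add(180962, 219976), Rational(1, 2))) = Add(Mul(Rational(5, 9), 655), Pow(Add(180962, 219976), Rational(1, 2))) = Add(Rational(3275, 9), Pow(400938, Rational(1, 2)))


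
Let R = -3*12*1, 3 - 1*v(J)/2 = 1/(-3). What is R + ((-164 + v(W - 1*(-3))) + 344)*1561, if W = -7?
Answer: 874052/3 ≈ 2.9135e+5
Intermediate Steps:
v(J) = 20/3 (v(J) = 6 - 2/(-3) = 6 - 2*(-⅓) = 6 + ⅔ = 20/3)
R = -36 (R = -36*1 = -36)
R + ((-164 + v(W - 1*(-3))) + 344)*1561 = -36 + ((-164 + 20/3) + 344)*1561 = -36 + (-472/3 + 344)*1561 = -36 + (560/3)*1561 = -36 + 874160/3 = 874052/3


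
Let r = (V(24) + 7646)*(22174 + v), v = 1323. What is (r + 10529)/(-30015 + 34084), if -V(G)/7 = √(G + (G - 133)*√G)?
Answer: 179668591/4069 - 164479*√(24 - 218*√6)/4069 ≈ 44155.0 - 912.86*I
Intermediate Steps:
V(G) = -7*√(G + √G*(-133 + G)) (V(G) = -7*√(G + (G - 133)*√G) = -7*√(G + (-133 + G)*√G) = -7*√(G + √G*(-133 + G)))
r = 179658062 - 164479*√(24 - 218*√6) (r = (-7*√(24 + 24^(3/2) - 266*√6) + 7646)*(22174 + 1323) = (-7*√(24 + 48*√6 - 266*√6) + 7646)*23497 = (-7*√(24 - 218*√6) + 7646)*23497 = (7646 - 7*√(24 - 218*√6))*23497 = 179658062 - 164479*√(24 - 218*√6) ≈ 1.7966e+8 - 3.7144e+6*I)
(r + 10529)/(-30015 + 34084) = ((179658062 - 164479*√(24 - 218*√6)) + 10529)/(-30015 + 34084) = (179668591 - 164479*√(24 - 218*√6))/4069 = (179668591 - 164479*√(24 - 218*√6))*(1/4069) = 179668591/4069 - 164479*√(24 - 218*√6)/4069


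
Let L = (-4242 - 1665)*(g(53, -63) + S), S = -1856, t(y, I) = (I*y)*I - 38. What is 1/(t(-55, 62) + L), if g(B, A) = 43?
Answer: 1/10497933 ≈ 9.5257e-8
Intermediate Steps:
t(y, I) = -38 + y*I² (t(y, I) = y*I² - 38 = -38 + y*I²)
L = 10709391 (L = (-4242 - 1665)*(43 - 1856) = -5907*(-1813) = 10709391)
1/(t(-55, 62) + L) = 1/((-38 - 55*62²) + 10709391) = 1/((-38 - 55*3844) + 10709391) = 1/((-38 - 211420) + 10709391) = 1/(-211458 + 10709391) = 1/10497933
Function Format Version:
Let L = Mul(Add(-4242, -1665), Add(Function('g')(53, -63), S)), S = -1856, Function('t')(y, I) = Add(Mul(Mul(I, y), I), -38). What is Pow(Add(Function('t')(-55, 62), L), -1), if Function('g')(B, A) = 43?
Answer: Rational(1, 10497933) ≈ 9.5257e-8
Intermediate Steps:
Function('t')(y, I) = Add(-38, Mul(y, Pow(I, 2))) (Function('t')(y, I) = Add(Mul(y, Pow(I, 2)), -38) = Add(-38, Mul(y, Pow(I, 2))))
L = 10709391 (L = Mul(Add(-4242, -1665), Add(43, -1856)) = Mul(-5907, -1813) = 10709391)
Pow(Add(Function('t')(-55, 62), L), -1) = Pow(Add(Add(-38, Mul(-55, Pow(62, 2))), 10709391), -1) = Pow(Add(Add(-38, Mul(-55, 3844)), 10709391), -1) = Pow(Add(Add(-38, -211420), 10709391), -1) = Pow(Add(-211458, 10709391), -1) = Pow(10497933, -1) = Rational(1, 10497933)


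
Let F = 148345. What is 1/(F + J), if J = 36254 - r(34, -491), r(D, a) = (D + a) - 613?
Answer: 1/185669 ≈ 5.3859e-6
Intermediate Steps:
r(D, a) = -613 + D + a
J = 37324 (J = 36254 - (-613 + 34 - 491) = 36254 - 1*(-1070) = 36254 + 1070 = 37324)
1/(F + J) = 1/(148345 + 37324) = 1/185669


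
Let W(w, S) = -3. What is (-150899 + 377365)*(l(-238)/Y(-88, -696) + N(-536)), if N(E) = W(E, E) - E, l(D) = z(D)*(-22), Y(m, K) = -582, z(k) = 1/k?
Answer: 4179939918199/34629 ≈ 1.2071e+8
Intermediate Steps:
l(D) = -22/D
N(E) = -3 - E
(-150899 + 377365)*(l(-238)/Y(-88, -696) + N(-536)) = (-150899 + 377365)*(-22/(-238)/(-582) + (-3 - 1*(-536))) = 226466*(-22*(-1/238)*(-1/582) + (-3 + 536)) = 226466*((11/119)*(-1/582) + 533) = 226466*(-11/69258 + 533) = 226466*(36914503/69258) = 4179939918199/34629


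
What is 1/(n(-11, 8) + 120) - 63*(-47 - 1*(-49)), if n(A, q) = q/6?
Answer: -45861/364 ≈ -125.99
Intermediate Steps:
n(A, q) = q/6 (n(A, q) = q*(⅙) = q/6)
1/(n(-11, 8) + 120) - 63*(-47 - 1*(-49)) = 1/((⅙)*8 + 120) - 63*(-47 - 1*(-49)) = 1/(4/3 + 120) - 63*(-47 + 49) = 1/(364/3) - 63*2 = 3/364 - 126 = -45861/364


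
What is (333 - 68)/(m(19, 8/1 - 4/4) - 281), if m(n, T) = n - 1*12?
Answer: -265/274 ≈ -0.96715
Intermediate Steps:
m(n, T) = -12 + n (m(n, T) = n - 12 = -12 + n)
(333 - 68)/(m(19, 8/1 - 4/4) - 281) = (333 - 68)/((-12 + 19) - 281) = 265/(7 - 281) = 265/(-274) = 265*(-1/274) = -265/274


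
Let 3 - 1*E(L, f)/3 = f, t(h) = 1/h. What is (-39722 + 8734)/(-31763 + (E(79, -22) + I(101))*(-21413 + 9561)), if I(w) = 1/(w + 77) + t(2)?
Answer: 2757932/82472347 ≈ 0.033441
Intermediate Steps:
E(L, f) = 9 - 3*f
I(w) = 1/2 + 1/(77 + w) (I(w) = 1/(w + 77) + 1/2 = 1/(77 + w) + 1/2 = 1/2 + 1/(77 + w))
(-39722 + 8734)/(-31763 + (E(79, -22) + I(101))*(-21413 + 9561)) = (-39722 + 8734)/(-31763 + ((9 - 3*(-22)) + (79 + 101)/(2*(77 + 101)))*(-21413 + 9561)) = -30988/(-31763 + ((9 + 66) + (1/2)*180/178)*(-11852)) = -30988/(-31763 + (75 + (1/2)*(1/178)*180)*(-11852)) = -30988/(-31763 + (75 + 45/89)*(-11852)) = -30988/(-31763 + (6720/89)*(-11852)) = -30988/(-31763 - 79645440/89) = -30988/(-82472347/89) = -30988*(-89/82472347) = 2757932/82472347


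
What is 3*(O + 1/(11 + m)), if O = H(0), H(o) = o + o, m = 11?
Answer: 3/22 ≈ 0.13636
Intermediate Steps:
H(o) = 2*o
O = 0 (O = 2*0 = 0)
3*(O + 1/(11 + m)) = 3*(0 + 1/(11 + 11)) = 3*(0 + 1/22) = 3*(1/22) = 3/22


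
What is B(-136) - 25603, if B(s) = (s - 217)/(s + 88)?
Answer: -1228591/48 ≈ -25596.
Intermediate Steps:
B(s) = (-217 + s)/(88 + s)
B(-136) - 25603 = (-217 - 136)/(88 - 136) - 25603 = -353/(-48) - 25603 = -1/48*(-353) - 25603 = 353/48 - 25603 = -1228591/48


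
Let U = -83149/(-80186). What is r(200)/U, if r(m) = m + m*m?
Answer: 3223477200/83149 ≈ 38768.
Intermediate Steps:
r(m) = m + m**2
U = 83149/80186 (U = -83149*(-1/80186) = 83149/80186 ≈ 1.0370)
r(200)/U = (200*(1 + 200))/(83149/80186) = (200*201)*(80186/83149) = 40200*(80186/83149) = 3223477200/83149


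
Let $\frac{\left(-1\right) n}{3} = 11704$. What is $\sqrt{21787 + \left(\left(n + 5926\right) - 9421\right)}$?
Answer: $58 i \sqrt{5} \approx 129.69 i$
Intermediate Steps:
$n = -35112$ ($n = \left(-3\right) 11704 = -35112$)
$\sqrt{21787 + \left(\left(n + 5926\right) - 9421\right)} = \sqrt{21787 + \left(\left(-35112 + 5926\right) - 9421\right)} = \sqrt{21787 - 38607} = \sqrt{-16820} = 58 i \sqrt{5}$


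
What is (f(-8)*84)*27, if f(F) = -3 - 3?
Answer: -13608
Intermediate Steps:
f(F) = -6
(f(-8)*84)*27 = -6*84*27 = -504*27 = -13608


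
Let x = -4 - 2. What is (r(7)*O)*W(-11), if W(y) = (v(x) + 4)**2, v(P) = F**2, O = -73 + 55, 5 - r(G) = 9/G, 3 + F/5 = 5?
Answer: -5061888/7 ≈ -7.2313e+5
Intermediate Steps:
F = 10 (F = -15 + 5*5 = -15 + 25 = 10)
r(G) = 5 - 9/G
x = -6
O = -18
v(P) = 100 (v(P) = 10**2 = 100)
W(y) = 10816 (W(y) = (100 + 4)**2 = 104**2 = 10816)
(r(7)*O)*W(-11) = ((5 - 9/7)*(-18))*10816 = ((26/7)*(-18))*10816 = -468/7*10816 = -5061888/7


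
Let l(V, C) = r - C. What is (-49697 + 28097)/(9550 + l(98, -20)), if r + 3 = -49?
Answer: -10800/4759 ≈ -2.2694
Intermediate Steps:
r = -52 (r = -3 - 49 = -52)
l(V, C) = -52 - C
(-49697 + 28097)/(9550 + l(98, -20)) = (-49697 + 28097)/(9550 + (-52 - 1*(-20))) = -21600/(9550 + (-52 + 20)) = -21600/(9550 - 32) = -21600/9518 = -21600*1/9518 = -10800/4759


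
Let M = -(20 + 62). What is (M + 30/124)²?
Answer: 25694761/3844 ≈ 6684.4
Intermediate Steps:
M = -82 (M = -1*82 = -82)
(M + 30/124)² = (-82 + 30/124)² = (-82 + 30*(1/124))² = (-82 + 15/62)² = (-5069/62)² = 25694761/3844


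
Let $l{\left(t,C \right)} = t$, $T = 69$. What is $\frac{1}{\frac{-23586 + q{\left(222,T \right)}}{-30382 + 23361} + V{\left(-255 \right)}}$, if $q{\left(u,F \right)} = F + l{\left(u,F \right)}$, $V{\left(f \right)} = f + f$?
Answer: $- \frac{7021}{3557415} \approx -0.0019736$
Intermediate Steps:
$V{\left(f \right)} = 2 f$
$q{\left(u,F \right)} = F + u$
$\frac{1}{\frac{-23586 + q{\left(222,T \right)}}{-30382 + 23361} + V{\left(-255 \right)}} = \frac{1}{\frac{-23586 + \left(69 + 222\right)}{-30382 + 23361} + 2 \left(-255\right)} = \frac{1}{\frac{-23586 + 291}{-7021} - 510} = \frac{1}{\left(-23295\right) \left(- \frac{1}{7021}\right) - 510} = \frac{1}{\frac{23295}{7021} - 510} = \frac{1}{- \frac{3557415}{7021}} = - \frac{7021}{3557415}$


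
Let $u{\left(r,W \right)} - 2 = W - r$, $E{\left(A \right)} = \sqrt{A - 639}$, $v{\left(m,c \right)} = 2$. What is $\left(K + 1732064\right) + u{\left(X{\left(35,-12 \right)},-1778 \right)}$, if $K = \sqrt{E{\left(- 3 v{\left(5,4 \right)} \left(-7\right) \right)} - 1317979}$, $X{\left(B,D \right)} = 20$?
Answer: $1730268 + \sqrt{-1317979 + i \sqrt{597}} \approx 1.7303 \cdot 10^{6} + 1148.0 i$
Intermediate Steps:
$E{\left(A \right)} = \sqrt{-639 + A}$
$u{\left(r,W \right)} = 2 + W - r$ ($u{\left(r,W \right)} = 2 + \left(W - r\right) = 2 + W - r$)
$K = \sqrt{-1317979 + i \sqrt{597}}$ ($K = \sqrt{\sqrt{-639 + \left(-3\right) 2 \left(-7\right)} - 1317979} = \sqrt{\sqrt{-639 - -42} - 1317979} = \sqrt{\sqrt{-639 + 42} - 1317979} = \sqrt{\sqrt{-597} - 1317979} = \sqrt{i \sqrt{597} - 1317979} = \sqrt{-1317979 + i \sqrt{597}} \approx 0.01 + 1148.0 i$)
$\left(K + 1732064\right) + u{\left(X{\left(35,-12 \right)},-1778 \right)} = \left(\sqrt{-1317979 + i \sqrt{597}} + 1732064\right) - 1796 = \left(1732064 + \sqrt{-1317979 + i \sqrt{597}}\right) - 1796 = 1730268 + \sqrt{-1317979 + i \sqrt{597}}$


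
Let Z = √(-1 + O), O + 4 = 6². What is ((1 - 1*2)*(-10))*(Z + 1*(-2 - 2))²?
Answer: 470 - 80*√31 ≈ 24.579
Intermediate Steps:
O = 32 (O = -4 + 6² = -4 + 36 = 32)
Z = √31 (Z = √(-1 + 32) = √31 ≈ 5.5678)
((1 - 1*2)*(-10))*(Z + 1*(-2 - 2))² = ((1 - 1*2)*(-10))*(√31 + 1*(-2 - 2))² = ((1 - 2)*(-10))*(√31 + 1*(-4))² = (-1*(-10))*(√31 - 4)² = 10*(-4 + √31)²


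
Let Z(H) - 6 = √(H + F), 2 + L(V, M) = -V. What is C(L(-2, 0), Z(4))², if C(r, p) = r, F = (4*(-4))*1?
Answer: 0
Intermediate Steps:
L(V, M) = -2 - V
F = -16 (F = -16*1 = -16)
Z(H) = 6 + √(-16 + H) (Z(H) = 6 + √(H - 16) = 6 + √(-16 + H))
C(L(-2, 0), Z(4))² = (-2 - 1*(-2))² = (-2 + 2)² = 0² = 0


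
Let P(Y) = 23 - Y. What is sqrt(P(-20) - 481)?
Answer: I*sqrt(438) ≈ 20.928*I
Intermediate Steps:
sqrt(P(-20) - 481) = sqrt((23 - 1*(-20)) - 481) = sqrt((23 + 20) - 481) = sqrt(43 - 481) = sqrt(-438) = I*sqrt(438)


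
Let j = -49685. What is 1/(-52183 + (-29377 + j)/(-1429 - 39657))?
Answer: -20543/1071955838 ≈ -1.9164e-5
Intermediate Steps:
1/(-52183 + (-29377 + j)/(-1429 - 39657)) = 1/(-52183 + (-29377 - 49685)/(-1429 - 39657)) = 1/(-52183 - 79062/(-41086)) = 1/(-52183 - 79062*(-1/41086)) = 1/(-52183 + 39531/20543) = 1/(-1071955838/20543) = -20543/1071955838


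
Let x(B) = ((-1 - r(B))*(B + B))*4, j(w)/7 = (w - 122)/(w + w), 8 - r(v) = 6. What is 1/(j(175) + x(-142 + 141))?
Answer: 50/1253 ≈ 0.039904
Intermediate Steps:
r(v) = 2 (r(v) = 8 - 1*6 = 8 - 6 = 2)
j(w) = 7*(-122 + w)/(2*w) (j(w) = 7*((w - 122)/(w + w)) = 7*((-122 + w)/((2*w))) = 7*((-122 + w)*(1/(2*w))) = 7*((-122 + w)/(2*w)) = 7*(-122 + w)/(2*w))
x(B) = -24*B (x(B) = ((-1 - 1*2)*(B + B))*4 = ((-1 - 2)*(2*B))*4 = -6*B*4 = -24*B)
1/(j(175) + x(-142 + 141)) = 1/((7/2 - 427/175) - 24*(-142 + 141)) = 1/((7/2 - 427*1/175) - 24*(-1)) = 1/((7/2 - 61/25) + 24) = 1/(53/50 + 24) = 1/(1253/50) = 50/1253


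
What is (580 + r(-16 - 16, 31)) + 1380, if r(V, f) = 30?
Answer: 1990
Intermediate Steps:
(580 + r(-16 - 16, 31)) + 1380 = (580 + 30) + 1380 = 610 + 1380 = 1990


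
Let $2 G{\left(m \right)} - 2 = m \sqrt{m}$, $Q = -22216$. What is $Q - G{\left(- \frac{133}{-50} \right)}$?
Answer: $-22217 - \frac{133 \sqrt{266}}{1000} \approx -22219.0$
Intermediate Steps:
$G{\left(m \right)} = 1 + \frac{m^{\frac{3}{2}}}{2}$ ($G{\left(m \right)} = 1 + \frac{m \sqrt{m}}{2} = 1 + \frac{m^{\frac{3}{2}}}{2}$)
$Q - G{\left(- \frac{133}{-50} \right)} = -22216 - \left(1 + \frac{\left(- \frac{133}{-50}\right)^{\frac{3}{2}}}{2}\right) = -22216 - \left(1 + \frac{\left(\left(-133\right) \left(- \frac{1}{50}\right)\right)^{\frac{3}{2}}}{2}\right) = -22216 - \left(1 + \frac{\left(\frac{133}{50}\right)^{\frac{3}{2}}}{2}\right) = -22216 - \left(1 + \frac{\frac{133}{500} \sqrt{266}}{2}\right) = -22216 - \left(1 + \frac{133 \sqrt{266}}{1000}\right) = -22217 - \frac{133 \sqrt{266}}{1000}$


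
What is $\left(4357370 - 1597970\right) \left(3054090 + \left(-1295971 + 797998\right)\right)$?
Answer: $7053349249800$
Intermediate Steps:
$\left(4357370 - 1597970\right) \left(3054090 + \left(-1295971 + 797998\right)\right) = 2759400 \left(3054090 - 497973\right) = 2759400 \cdot 2556117 = 7053349249800$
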